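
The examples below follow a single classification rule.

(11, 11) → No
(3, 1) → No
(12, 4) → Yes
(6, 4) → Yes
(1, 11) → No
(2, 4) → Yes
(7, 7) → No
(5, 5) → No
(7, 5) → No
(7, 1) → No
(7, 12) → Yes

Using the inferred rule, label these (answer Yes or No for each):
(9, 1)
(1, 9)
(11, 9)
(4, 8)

No, No, No, Yes

The rule appears to be: second is even.
No: (9, 1), since second 1. No: (1, 9), since second 9. No: (11, 9), since second 9. Yes: (4, 8), since second 8.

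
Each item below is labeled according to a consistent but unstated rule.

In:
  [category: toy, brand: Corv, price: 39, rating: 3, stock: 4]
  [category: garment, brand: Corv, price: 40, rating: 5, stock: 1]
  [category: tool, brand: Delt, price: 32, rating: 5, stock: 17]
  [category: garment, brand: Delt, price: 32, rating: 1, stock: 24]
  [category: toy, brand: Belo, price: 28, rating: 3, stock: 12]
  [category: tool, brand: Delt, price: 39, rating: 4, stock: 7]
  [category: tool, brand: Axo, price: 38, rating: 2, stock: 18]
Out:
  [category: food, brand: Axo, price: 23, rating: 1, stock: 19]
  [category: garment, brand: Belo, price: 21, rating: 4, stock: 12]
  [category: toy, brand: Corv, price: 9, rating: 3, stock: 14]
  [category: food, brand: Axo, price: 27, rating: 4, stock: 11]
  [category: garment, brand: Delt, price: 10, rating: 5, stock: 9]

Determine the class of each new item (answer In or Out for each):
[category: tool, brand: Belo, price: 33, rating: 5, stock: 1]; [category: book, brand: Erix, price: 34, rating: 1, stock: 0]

In, In

The simplest hypothesis consistent with all the labels is: price ≥ 28.
[category: tool, brand: Belo, price: 33, rating: 5, stock: 1] → price = 33 → In. [category: book, brand: Erix, price: 34, rating: 1, stock: 0] → price = 34 → In.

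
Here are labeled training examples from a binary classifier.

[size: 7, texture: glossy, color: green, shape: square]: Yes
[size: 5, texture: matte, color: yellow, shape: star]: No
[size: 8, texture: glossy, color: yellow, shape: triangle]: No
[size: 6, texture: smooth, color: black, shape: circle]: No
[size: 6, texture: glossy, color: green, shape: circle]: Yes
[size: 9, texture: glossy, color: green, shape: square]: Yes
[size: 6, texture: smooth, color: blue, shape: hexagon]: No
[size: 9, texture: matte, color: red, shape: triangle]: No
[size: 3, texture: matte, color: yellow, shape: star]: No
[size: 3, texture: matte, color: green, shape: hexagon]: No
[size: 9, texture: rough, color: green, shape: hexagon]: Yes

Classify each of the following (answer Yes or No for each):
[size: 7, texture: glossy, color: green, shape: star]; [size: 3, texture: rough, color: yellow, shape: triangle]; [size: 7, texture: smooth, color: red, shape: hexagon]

One predicate separates the groups cleanly: color is green AND size ≥ 5.

Yes, No, No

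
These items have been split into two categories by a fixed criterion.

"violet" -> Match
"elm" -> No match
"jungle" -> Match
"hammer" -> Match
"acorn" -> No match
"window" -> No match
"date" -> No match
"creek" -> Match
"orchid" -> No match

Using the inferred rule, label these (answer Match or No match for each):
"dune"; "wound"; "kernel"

A rule that fits every label: length ≥ 5 AND contains 'e' — true of each 'Match' example, false of each 'No match' one.
No match: "dune", since length 4, has 'e'. No match: "wound", since length 5, no 'e'. Match: "kernel", since length 6, has 'e'.

No match, No match, Match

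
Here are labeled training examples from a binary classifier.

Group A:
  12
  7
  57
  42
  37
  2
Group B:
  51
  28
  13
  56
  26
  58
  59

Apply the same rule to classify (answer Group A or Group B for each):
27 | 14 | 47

The rule appears to be: ≡ 2 (mod 5).
27: Group A (27 mod 5 = 2).
14: Group B (14 mod 5 = 4).
47: Group A (47 mod 5 = 2).

Group A, Group B, Group A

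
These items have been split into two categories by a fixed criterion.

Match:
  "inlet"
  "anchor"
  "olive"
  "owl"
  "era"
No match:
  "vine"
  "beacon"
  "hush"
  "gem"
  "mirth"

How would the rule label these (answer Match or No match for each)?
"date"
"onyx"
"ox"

The distinguishing property — starts with a vowel — holds for all the 'Match' cases and none of the 'No match' cases.
"date" — starts with 'd', hence No match. "onyx" — starts with 'o', hence Match. "ox" — starts with 'o', hence Match.

No match, Match, Match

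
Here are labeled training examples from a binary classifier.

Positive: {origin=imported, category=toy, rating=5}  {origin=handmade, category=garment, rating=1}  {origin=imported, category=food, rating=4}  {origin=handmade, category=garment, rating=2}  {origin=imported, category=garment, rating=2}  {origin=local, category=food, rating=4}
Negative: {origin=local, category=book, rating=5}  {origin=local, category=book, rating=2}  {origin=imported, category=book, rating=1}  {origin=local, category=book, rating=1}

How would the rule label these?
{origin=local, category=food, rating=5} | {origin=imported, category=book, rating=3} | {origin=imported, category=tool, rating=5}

Comparing the two groups points to one rule — category is not book.
{origin=local, category=food, rating=5} — category is food, hence Positive.
{origin=imported, category=book, rating=3} — category is book, hence Negative.
{origin=imported, category=tool, rating=5} — category is tool, hence Positive.

Positive, Negative, Positive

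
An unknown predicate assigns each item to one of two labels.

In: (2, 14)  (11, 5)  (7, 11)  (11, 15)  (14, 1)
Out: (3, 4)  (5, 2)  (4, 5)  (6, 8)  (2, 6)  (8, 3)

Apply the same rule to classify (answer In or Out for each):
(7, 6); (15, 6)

'In' ⟺ sum ≥ 15.
Out: (7, 6), since 7+6 = 13.
In: (15, 6), since 15+6 = 21.

Out, In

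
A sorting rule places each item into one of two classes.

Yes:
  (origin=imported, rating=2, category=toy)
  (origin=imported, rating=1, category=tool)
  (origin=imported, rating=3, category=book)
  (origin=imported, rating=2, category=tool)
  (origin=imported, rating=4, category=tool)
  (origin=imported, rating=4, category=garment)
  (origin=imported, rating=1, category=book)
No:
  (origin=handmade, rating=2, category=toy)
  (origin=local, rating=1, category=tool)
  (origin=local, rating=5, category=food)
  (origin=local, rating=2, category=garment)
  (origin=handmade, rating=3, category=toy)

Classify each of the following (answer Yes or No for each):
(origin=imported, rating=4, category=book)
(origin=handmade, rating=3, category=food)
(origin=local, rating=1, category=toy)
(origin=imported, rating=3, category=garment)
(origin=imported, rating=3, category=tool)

Yes, No, No, Yes, Yes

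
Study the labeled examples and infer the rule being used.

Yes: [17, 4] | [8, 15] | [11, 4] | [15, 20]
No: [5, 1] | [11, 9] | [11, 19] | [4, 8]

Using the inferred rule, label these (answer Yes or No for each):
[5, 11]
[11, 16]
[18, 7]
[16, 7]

Checking candidate rules against both groups, what survives is: sum is odd.
[5, 11] → 5+11 = 16 → No.
[11, 16] → 11+16 = 27 → Yes.
[18, 7] → 18+7 = 25 → Yes.
[16, 7] → 16+7 = 23 → Yes.

No, Yes, Yes, Yes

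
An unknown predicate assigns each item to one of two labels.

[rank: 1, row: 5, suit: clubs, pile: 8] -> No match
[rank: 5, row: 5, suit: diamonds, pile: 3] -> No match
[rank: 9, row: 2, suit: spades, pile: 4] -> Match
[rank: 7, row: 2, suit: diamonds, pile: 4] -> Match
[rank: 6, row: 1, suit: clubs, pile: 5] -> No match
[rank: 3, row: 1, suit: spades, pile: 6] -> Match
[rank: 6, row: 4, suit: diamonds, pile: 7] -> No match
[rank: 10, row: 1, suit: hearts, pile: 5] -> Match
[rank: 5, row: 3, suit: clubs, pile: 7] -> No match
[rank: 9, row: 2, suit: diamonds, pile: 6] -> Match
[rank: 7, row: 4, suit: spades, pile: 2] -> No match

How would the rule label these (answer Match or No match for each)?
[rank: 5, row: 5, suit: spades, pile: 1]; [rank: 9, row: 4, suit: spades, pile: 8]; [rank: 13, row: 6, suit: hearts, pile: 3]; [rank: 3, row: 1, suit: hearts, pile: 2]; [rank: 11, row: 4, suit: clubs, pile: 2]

The pattern is that an item is 'Match' exactly when: row ≤ 2 AND rank ≠ 6.
[rank: 5, row: 5, suit: spades, pile: 1]: row = 5, rank = 5 — does not pass, so No match. [rank: 9, row: 4, suit: spades, pile: 8]: row = 4, rank = 9 — does not pass, so No match. [rank: 13, row: 6, suit: hearts, pile: 3]: row = 6, rank = 13 — does not pass, so No match. [rank: 3, row: 1, suit: hearts, pile: 2]: row = 1, rank = 3 — checks out, so Match. [rank: 11, row: 4, suit: clubs, pile: 2]: row = 4, rank = 11 — does not pass, so No match.

No match, No match, No match, Match, No match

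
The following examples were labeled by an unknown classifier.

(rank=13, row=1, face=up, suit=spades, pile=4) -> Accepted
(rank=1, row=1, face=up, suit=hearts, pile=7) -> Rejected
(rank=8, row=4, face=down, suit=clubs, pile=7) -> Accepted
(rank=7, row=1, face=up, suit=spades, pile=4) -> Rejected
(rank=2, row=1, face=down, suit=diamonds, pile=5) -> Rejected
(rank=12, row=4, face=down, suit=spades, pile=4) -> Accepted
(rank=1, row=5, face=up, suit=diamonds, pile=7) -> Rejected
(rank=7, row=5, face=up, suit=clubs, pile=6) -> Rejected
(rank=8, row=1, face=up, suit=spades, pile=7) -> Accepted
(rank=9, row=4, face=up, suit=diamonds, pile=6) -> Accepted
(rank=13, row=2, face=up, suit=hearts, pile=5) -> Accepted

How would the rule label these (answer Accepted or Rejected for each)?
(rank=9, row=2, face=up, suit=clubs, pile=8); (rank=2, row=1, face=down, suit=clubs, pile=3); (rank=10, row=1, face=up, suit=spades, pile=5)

Accepted, Rejected, Accepted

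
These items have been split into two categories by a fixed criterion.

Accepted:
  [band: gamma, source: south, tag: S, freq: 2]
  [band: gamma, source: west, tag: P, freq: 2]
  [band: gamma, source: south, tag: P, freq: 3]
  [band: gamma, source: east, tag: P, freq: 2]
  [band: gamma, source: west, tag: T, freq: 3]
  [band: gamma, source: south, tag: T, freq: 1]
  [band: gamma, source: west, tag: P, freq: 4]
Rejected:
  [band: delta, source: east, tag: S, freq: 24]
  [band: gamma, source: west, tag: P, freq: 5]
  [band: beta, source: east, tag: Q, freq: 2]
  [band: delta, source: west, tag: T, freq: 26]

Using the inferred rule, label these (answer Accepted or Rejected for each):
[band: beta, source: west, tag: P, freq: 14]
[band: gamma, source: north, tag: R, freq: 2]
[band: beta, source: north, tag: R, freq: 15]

Rule: band is gamma AND freq ≤ 4. This holds for each 'Accepted' example and fails for each 'Rejected' one.

Rejected, Accepted, Rejected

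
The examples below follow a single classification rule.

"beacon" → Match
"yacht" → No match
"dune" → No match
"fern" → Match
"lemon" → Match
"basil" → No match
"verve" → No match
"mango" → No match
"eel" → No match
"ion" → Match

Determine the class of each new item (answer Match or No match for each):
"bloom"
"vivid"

No match, No match

One predicate separates the groups cleanly: ends with 'n'.
"bloom" — ends with 'm', hence No match. "vivid" — ends with 'd', hence No match.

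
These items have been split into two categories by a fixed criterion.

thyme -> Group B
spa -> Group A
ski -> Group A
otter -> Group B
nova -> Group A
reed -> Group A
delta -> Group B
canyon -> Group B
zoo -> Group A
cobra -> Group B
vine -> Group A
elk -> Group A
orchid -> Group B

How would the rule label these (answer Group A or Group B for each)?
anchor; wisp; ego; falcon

Group B, Group A, Group A, Group B

The common property of the 'Group A' items is: length ≤ 4. No 'Group B' item has it.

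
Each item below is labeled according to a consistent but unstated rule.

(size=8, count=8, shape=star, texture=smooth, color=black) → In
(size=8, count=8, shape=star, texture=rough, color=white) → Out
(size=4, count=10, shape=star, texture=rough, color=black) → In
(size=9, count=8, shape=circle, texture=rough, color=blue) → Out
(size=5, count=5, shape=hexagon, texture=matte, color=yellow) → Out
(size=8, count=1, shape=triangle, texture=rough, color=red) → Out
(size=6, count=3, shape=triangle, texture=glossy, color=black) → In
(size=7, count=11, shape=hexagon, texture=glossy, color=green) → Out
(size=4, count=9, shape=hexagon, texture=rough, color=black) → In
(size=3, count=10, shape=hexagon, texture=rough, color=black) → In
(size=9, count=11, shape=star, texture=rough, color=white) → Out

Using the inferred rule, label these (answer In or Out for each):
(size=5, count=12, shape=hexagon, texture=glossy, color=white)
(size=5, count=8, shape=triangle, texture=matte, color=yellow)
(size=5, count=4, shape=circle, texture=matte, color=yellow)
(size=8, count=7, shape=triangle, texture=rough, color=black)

Out, Out, Out, In

Checking candidate rules against both groups, what survives is: color is black.
(size=5, count=12, shape=hexagon, texture=glossy, color=white) → color is white → Out. (size=5, count=8, shape=triangle, texture=matte, color=yellow) → color is yellow → Out. (size=5, count=4, shape=circle, texture=matte, color=yellow) → color is yellow → Out. (size=8, count=7, shape=triangle, texture=rough, color=black) → color is black → In.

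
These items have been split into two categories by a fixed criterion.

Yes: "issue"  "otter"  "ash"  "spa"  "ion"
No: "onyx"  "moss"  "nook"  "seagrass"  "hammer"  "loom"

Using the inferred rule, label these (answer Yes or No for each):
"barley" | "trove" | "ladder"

No, Yes, No

The distinguishing property — odd length — holds for all the 'Yes' cases and none of the 'No' cases.
"barley" — length 6, hence No. "trove" — length 5, hence Yes. "ladder" — length 6, hence No.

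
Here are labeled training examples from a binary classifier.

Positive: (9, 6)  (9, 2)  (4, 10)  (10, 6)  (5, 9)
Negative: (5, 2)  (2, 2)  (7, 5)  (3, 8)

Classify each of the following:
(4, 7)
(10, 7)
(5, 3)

The common property of the 'Positive' items is: max ≥ 9. No 'Negative' item has it.
(4, 7) — max 7, hence Negative. (10, 7) — max 10, hence Positive. (5, 3) — max 5, hence Negative.

Negative, Positive, Negative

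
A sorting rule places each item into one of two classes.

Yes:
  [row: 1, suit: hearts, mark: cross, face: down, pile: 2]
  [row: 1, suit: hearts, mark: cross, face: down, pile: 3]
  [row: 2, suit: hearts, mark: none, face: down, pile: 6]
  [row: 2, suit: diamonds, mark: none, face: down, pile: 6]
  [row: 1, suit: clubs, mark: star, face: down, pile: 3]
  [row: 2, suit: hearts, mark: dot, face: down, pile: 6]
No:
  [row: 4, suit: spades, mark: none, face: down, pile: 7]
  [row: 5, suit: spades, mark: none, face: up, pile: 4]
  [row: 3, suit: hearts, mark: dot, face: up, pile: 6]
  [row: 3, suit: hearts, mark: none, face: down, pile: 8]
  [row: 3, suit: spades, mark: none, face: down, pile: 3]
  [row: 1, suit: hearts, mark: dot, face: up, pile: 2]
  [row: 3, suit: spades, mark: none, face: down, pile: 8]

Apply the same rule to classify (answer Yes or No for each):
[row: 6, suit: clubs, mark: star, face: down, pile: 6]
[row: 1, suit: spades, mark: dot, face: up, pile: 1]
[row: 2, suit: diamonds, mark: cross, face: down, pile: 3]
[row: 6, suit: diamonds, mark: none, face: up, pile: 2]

No, No, Yes, No

All 'Yes' examples share one property — face is down AND row ≤ 2 — and every 'No' example lacks it.
[row: 6, suit: clubs, mark: star, face: down, pile: 6] → face is down, row = 6 → No.
[row: 1, suit: spades, mark: dot, face: up, pile: 1] → face is up, row = 1 → No.
[row: 2, suit: diamonds, mark: cross, face: down, pile: 3] → face is down, row = 2 → Yes.
[row: 6, suit: diamonds, mark: none, face: up, pile: 2] → face is up, row = 6 → No.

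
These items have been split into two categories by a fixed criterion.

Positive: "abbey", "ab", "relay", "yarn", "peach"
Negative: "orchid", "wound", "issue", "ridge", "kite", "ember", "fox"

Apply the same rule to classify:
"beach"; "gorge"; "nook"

Positive, Negative, Negative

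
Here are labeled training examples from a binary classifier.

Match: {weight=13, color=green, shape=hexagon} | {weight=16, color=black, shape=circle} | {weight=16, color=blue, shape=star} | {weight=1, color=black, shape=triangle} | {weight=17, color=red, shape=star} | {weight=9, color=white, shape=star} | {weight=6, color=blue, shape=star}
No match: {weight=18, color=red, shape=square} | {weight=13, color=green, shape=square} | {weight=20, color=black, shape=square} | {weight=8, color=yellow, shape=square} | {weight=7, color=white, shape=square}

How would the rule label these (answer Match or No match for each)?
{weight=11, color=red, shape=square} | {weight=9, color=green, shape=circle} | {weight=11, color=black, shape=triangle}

No match, Match, Match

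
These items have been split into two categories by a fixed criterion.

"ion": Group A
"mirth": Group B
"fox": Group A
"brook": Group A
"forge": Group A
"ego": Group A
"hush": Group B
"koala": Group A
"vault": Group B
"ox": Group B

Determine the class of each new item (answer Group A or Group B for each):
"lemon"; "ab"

Group A, Group B

A rule that fits every label: odd length AND contains 'o' — true of each 'Group A' example, false of each 'Group B' one.
Group A: "lemon", since length 5, has 'o'. Group B: "ab", since length 2, no 'o'.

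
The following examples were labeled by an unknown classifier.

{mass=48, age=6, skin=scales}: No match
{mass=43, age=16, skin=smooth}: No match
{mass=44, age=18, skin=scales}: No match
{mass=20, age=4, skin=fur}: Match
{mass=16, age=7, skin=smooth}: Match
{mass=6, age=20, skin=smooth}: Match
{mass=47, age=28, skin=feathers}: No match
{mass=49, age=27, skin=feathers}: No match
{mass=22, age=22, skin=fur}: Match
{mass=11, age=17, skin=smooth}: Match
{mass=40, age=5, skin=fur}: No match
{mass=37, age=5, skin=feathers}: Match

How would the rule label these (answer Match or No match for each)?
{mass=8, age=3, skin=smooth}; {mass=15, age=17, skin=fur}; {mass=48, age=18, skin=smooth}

The classifier is using: mass ≤ 37.
{mass=8, age=3, skin=smooth} → mass = 8 → Match.
{mass=15, age=17, skin=fur} → mass = 15 → Match.
{mass=48, age=18, skin=smooth} → mass = 48 → No match.

Match, Match, No match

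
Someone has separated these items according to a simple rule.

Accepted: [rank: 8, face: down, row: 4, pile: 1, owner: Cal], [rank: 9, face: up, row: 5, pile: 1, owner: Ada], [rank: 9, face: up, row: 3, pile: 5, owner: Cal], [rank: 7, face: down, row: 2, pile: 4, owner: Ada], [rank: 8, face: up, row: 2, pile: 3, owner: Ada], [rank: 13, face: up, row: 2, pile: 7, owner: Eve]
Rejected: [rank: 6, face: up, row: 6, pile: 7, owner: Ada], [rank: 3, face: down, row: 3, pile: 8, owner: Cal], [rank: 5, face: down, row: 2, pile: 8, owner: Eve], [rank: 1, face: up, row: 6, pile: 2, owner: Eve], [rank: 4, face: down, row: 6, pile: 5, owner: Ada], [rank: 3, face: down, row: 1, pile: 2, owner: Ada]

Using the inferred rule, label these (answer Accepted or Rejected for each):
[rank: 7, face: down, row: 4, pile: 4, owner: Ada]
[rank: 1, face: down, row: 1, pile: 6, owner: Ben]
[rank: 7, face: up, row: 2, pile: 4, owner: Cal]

The simplest hypothesis consistent with all the labels is: rank ≥ 7.
[rank: 7, face: down, row: 4, pile: 4, owner: Ada] — rank = 7, hence Accepted. [rank: 1, face: down, row: 1, pile: 6, owner: Ben] — rank = 1, hence Rejected. [rank: 7, face: up, row: 2, pile: 4, owner: Cal] — rank = 7, hence Accepted.

Accepted, Rejected, Accepted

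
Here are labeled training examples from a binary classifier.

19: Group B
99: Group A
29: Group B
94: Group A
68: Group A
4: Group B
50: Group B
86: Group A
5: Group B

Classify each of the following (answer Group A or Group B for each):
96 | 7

Group A, Group B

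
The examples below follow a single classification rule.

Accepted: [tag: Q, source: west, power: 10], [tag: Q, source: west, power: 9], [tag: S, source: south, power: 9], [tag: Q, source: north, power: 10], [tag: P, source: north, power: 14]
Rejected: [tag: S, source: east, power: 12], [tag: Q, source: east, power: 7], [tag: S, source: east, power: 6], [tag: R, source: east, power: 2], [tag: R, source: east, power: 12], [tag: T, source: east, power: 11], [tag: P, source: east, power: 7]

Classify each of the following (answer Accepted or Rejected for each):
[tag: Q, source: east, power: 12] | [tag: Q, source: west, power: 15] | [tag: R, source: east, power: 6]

Rejected, Accepted, Rejected

'Accepted' ⟺ source is not east.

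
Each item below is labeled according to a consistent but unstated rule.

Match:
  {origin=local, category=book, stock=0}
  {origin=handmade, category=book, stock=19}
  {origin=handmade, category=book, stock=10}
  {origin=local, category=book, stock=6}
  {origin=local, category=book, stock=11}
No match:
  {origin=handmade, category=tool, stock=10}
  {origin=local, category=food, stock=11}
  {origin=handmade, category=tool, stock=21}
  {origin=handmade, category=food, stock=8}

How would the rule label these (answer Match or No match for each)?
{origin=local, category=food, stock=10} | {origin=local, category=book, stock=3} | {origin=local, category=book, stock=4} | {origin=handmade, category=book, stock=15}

The classifier is using: category is book.
{origin=local, category=food, stock=10}: category is food — fails this test, so No match. {origin=local, category=book, stock=3}: category is book — fits, so Match. {origin=local, category=book, stock=4}: category is book — fits, so Match. {origin=handmade, category=book, stock=15}: category is book — fits, so Match.

No match, Match, Match, Match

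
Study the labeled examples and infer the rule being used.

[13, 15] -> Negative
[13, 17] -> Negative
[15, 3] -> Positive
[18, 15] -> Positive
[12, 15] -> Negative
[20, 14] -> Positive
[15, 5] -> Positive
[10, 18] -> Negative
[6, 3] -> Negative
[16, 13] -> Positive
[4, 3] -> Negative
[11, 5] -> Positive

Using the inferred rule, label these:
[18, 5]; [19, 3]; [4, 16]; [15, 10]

Positive, Positive, Negative, Positive

The common property of the 'Positive' items is: first > second AND sum ≥ 16. No 'Negative' item has it.
[18, 5]: 18 > 5, 18+5 = 23, satisfies this → Positive. [19, 3]: 19 > 3, 19+3 = 22, satisfies this → Positive. [4, 16]: 4 < 16, 4+16 = 20, doesn't match → Negative. [15, 10]: 15 > 10, 15+10 = 25, satisfies this → Positive.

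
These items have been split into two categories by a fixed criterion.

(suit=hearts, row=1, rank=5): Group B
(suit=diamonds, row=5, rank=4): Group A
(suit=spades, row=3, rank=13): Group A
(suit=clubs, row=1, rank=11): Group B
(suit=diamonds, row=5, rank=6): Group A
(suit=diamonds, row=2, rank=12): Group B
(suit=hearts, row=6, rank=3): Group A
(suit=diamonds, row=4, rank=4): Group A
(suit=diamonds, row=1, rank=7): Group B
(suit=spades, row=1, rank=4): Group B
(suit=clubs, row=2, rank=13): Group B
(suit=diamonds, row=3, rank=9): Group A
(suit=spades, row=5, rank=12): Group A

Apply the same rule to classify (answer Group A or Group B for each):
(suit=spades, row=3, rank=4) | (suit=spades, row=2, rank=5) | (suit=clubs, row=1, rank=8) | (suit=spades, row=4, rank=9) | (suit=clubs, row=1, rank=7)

Rule: row ≥ 3. This holds for each 'Group A' example and fails for each 'Group B' one.
(suit=spades, row=3, rank=4): row = 3 — passes, so Group A. (suit=spades, row=2, rank=5): row = 2 — does not pass, so Group B. (suit=clubs, row=1, rank=8): row = 1 — does not pass, so Group B. (suit=spades, row=4, rank=9): row = 4 — passes, so Group A. (suit=clubs, row=1, rank=7): row = 1 — does not pass, so Group B.

Group A, Group B, Group B, Group A, Group B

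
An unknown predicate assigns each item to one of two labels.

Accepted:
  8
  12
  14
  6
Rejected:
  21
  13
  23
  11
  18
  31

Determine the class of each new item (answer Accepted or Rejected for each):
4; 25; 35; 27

Accepted, Rejected, Rejected, Rejected

Every 'Accepted' example satisfies: even AND at most 14. None of the 'Rejected' examples do.
Accepted: 4, since 4 is even, 4 ≤ 14.
Rejected: 25, since 25 is odd, 25 > 14.
Rejected: 35, since 35 is odd, 35 > 14.
Rejected: 27, since 27 is odd, 27 > 14.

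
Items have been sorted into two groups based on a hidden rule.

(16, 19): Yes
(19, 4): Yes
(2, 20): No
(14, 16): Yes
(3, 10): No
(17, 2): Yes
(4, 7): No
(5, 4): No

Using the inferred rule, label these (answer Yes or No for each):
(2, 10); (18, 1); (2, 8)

'Yes' ⟺ first ≥ 7.

No, Yes, No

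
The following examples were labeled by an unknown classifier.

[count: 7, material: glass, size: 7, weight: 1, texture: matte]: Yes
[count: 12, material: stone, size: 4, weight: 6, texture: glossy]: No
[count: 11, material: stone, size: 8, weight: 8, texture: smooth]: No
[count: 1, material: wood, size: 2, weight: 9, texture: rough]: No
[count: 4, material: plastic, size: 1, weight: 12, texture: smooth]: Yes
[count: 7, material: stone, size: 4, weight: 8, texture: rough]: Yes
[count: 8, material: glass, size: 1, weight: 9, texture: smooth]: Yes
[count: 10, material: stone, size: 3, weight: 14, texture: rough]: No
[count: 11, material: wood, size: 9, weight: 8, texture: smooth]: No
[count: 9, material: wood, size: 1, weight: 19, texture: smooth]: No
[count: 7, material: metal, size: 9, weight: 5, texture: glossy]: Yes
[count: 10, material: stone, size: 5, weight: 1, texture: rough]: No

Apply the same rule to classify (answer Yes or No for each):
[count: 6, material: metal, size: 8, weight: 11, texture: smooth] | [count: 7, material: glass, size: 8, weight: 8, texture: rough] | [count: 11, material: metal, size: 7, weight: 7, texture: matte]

The pattern is that an item is 'Yes' exactly when: count ≥ 4 AND count ≤ 8.
[count: 6, material: metal, size: 8, weight: 11, texture: smooth]: count = 6 — qualifies, so Yes. [count: 7, material: glass, size: 8, weight: 8, texture: rough]: count = 7 — qualifies, so Yes. [count: 11, material: metal, size: 7, weight: 7, texture: matte]: count = 11 — doesn't qualify, so No.

Yes, Yes, No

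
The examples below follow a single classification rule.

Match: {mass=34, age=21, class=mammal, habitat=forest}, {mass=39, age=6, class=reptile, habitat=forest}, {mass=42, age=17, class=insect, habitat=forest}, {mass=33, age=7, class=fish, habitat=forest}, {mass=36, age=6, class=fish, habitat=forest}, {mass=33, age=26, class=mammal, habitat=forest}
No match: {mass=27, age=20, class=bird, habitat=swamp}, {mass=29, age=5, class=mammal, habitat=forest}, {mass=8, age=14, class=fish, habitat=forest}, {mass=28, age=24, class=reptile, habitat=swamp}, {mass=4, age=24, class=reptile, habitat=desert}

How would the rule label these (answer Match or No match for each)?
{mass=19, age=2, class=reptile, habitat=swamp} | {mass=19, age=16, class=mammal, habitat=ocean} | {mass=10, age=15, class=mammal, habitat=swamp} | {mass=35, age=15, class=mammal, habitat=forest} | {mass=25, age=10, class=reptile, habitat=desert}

Every 'Match' example satisfies: mass ≥ 33. None of the 'No match' examples do.
{mass=19, age=2, class=reptile, habitat=swamp}: mass = 19 — doesn't match, so No match. {mass=19, age=16, class=mammal, habitat=ocean}: mass = 19 — doesn't match, so No match. {mass=10, age=15, class=mammal, habitat=swamp}: mass = 10 — doesn't match, so No match. {mass=35, age=15, class=mammal, habitat=forest}: mass = 35 — meets the rule, so Match. {mass=25, age=10, class=reptile, habitat=desert}: mass = 25 — doesn't match, so No match.

No match, No match, No match, Match, No match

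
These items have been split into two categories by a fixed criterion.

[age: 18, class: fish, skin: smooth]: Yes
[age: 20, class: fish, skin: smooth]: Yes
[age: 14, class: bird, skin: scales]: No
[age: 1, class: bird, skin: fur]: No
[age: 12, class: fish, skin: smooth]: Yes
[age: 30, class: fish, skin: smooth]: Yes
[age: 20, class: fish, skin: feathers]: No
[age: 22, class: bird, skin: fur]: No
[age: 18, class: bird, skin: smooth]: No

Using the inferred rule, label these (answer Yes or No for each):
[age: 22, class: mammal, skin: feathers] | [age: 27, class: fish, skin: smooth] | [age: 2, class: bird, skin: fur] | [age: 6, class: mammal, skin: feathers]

One predicate separates the groups cleanly: class is fish AND skin is smooth.

No, Yes, No, No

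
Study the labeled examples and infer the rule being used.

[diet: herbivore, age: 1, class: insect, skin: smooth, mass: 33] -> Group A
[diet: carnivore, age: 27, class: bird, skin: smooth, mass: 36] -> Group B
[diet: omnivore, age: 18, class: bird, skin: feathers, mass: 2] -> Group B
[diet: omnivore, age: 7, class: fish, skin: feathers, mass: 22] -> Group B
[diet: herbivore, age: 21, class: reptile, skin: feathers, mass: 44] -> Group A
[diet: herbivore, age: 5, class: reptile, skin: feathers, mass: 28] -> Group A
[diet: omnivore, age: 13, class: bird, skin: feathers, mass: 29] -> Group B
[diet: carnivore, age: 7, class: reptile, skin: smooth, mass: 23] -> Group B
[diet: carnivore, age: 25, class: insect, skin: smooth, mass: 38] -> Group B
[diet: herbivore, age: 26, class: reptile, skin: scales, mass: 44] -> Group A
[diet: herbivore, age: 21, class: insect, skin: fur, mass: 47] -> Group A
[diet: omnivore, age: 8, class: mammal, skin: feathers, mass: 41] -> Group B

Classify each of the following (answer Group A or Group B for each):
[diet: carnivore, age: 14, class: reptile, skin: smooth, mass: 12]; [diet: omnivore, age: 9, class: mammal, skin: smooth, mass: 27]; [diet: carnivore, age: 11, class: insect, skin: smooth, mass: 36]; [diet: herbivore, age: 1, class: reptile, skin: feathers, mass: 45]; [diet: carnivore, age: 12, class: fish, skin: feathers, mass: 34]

Group B, Group B, Group B, Group A, Group B

The distinguishing property — diet is herbivore — holds for all the 'Group A' cases and none of the 'Group B' cases.
Group B: [diet: carnivore, age: 14, class: reptile, skin: smooth, mass: 12], since diet is carnivore. Group B: [diet: omnivore, age: 9, class: mammal, skin: smooth, mass: 27], since diet is omnivore. Group B: [diet: carnivore, age: 11, class: insect, skin: smooth, mass: 36], since diet is carnivore. Group A: [diet: herbivore, age: 1, class: reptile, skin: feathers, mass: 45], since diet is herbivore. Group B: [diet: carnivore, age: 12, class: fish, skin: feathers, mass: 34], since diet is carnivore.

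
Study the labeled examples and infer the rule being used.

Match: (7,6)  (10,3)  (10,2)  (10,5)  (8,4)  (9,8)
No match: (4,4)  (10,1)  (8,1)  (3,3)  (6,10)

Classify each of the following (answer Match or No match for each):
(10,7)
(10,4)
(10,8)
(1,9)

All 'Match' examples share one property — first > second AND sum ≥ 12 — and every 'No match' example lacks it.

Match, Match, Match, No match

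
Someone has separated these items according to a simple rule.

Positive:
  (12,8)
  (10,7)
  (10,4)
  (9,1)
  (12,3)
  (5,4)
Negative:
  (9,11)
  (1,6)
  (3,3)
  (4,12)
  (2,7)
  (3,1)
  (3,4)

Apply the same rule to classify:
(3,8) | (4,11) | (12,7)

Negative, Negative, Positive

Rule: first > second AND sum ≥ 6. This holds for each 'Positive' example and fails for each 'Negative' one.
(3,8): 3 < 8, 3+8 = 11 — fails this test, so Negative. (4,11): 4 < 11, 4+11 = 15 — fails this test, so Negative. (12,7): 12 > 7, 12+7 = 19 — matches, so Positive.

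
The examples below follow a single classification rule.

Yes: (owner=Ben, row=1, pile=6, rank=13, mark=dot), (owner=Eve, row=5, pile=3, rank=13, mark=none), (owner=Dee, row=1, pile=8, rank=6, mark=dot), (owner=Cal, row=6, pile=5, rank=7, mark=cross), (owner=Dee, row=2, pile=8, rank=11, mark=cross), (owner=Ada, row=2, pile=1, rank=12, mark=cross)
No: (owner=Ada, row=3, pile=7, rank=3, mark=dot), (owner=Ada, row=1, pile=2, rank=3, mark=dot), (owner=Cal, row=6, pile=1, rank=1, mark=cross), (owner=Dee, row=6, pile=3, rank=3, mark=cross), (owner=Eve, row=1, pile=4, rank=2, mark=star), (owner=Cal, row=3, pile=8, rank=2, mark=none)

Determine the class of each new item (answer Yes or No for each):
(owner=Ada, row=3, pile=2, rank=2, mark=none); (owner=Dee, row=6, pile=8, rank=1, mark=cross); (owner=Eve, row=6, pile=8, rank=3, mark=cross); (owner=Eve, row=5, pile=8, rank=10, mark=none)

No, No, No, Yes

All 'Yes' examples share one property — rank ≥ 6 — and every 'No' example lacks it.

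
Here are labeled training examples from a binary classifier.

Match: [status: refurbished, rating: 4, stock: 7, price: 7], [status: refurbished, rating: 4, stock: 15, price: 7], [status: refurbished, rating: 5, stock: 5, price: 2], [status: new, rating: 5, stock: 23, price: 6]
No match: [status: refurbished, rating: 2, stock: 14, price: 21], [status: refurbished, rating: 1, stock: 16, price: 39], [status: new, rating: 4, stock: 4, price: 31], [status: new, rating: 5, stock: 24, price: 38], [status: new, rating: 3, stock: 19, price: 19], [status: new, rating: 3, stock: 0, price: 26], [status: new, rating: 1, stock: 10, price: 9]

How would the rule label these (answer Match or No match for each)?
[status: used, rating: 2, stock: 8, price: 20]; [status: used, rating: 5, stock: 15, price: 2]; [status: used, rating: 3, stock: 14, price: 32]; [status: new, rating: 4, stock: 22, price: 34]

No match, Match, No match, No match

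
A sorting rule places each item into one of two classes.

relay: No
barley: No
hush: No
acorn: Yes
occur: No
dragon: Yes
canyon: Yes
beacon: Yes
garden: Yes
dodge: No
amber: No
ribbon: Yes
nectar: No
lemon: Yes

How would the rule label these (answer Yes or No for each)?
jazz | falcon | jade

Looking at the examples, the only property every 'Yes' case has and every 'No' case lacks is: ends with 'n'.
jazz: ends with 'z' — lacks this property, so No.
falcon: ends with 'n' — passes, so Yes.
jade: ends with 'e' — lacks this property, so No.

No, Yes, No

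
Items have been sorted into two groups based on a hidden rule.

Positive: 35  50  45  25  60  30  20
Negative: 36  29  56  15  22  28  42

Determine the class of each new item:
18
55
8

Negative, Positive, Negative

Every 'Positive' example satisfies: multiple of 5 AND at least 20. None of the 'Negative' examples do.
18 — 18 = 5·3 + 3, 18 < 20, hence Negative. 55 — 55 = 5·11, 55 ≥ 20, hence Positive. 8 — 8 = 5·1 + 3, 8 < 20, hence Negative.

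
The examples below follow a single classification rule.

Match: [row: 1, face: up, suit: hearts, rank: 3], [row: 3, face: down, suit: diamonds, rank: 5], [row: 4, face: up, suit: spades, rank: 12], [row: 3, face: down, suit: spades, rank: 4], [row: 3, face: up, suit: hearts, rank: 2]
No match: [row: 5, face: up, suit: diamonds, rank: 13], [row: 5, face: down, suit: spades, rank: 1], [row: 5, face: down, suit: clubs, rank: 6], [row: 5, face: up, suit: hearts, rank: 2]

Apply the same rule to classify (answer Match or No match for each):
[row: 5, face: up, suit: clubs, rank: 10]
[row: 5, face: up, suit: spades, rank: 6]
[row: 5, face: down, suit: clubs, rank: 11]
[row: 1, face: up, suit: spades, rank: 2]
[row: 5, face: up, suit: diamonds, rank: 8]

One predicate separates the groups cleanly: row ≤ 4.
[row: 5, face: up, suit: clubs, rank: 10]: No match (row = 5).
[row: 5, face: up, suit: spades, rank: 6]: No match (row = 5).
[row: 5, face: down, suit: clubs, rank: 11]: No match (row = 5).
[row: 1, face: up, suit: spades, rank: 2]: Match (row = 1).
[row: 5, face: up, suit: diamonds, rank: 8]: No match (row = 5).

No match, No match, No match, Match, No match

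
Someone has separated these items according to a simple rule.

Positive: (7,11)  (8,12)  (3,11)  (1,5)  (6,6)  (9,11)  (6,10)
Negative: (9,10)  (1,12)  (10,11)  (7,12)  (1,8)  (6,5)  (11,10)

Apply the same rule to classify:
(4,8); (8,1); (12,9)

The distinguishing property — sum is even — holds for all the 'Positive' cases and none of the 'Negative' cases.
(4,8): 4+8 = 12, qualifies → Positive.
(8,1): 8+1 = 9, fails this test → Negative.
(12,9): 12+9 = 21, fails this test → Negative.

Positive, Negative, Negative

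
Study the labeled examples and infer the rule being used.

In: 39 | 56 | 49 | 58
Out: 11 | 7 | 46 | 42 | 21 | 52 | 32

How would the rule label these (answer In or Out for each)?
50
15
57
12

Out, Out, In, Out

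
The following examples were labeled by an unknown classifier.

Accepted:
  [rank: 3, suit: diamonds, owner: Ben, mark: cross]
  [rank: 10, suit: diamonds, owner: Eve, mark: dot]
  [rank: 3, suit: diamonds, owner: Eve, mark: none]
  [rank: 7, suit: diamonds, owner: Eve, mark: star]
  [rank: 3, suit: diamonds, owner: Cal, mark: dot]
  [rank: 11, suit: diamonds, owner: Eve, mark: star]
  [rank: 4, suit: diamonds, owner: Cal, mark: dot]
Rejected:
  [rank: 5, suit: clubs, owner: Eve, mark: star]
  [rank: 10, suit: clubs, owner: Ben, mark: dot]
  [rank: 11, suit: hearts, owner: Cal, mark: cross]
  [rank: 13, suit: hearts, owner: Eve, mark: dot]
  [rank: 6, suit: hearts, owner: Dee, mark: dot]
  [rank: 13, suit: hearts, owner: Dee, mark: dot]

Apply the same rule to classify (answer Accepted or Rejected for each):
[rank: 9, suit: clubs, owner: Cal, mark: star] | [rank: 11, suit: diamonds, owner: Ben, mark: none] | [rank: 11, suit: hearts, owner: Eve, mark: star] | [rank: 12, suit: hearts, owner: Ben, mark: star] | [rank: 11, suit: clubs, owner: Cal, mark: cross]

Rejected, Accepted, Rejected, Rejected, Rejected

The common property of the 'Accepted' items is: suit is diamonds. No 'Rejected' item has it.
Rejected: [rank: 9, suit: clubs, owner: Cal, mark: star], since suit is clubs. Accepted: [rank: 11, suit: diamonds, owner: Ben, mark: none], since suit is diamonds. Rejected: [rank: 11, suit: hearts, owner: Eve, mark: star], since suit is hearts. Rejected: [rank: 12, suit: hearts, owner: Ben, mark: star], since suit is hearts. Rejected: [rank: 11, suit: clubs, owner: Cal, mark: cross], since suit is clubs.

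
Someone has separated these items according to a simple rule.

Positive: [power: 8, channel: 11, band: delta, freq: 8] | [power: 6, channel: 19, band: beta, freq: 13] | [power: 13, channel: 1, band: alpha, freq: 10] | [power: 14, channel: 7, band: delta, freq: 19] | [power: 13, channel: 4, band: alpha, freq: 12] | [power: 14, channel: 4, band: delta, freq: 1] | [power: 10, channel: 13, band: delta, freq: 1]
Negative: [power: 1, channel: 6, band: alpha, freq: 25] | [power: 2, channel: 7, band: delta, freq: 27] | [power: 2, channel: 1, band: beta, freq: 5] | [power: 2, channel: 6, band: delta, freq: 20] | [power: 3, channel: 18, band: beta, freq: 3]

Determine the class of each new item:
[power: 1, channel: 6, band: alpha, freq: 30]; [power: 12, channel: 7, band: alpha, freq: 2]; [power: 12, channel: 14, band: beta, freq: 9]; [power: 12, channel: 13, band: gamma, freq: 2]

Negative, Positive, Positive, Positive

One predicate separates the groups cleanly: power ≥ 6.
[power: 1, channel: 6, band: alpha, freq: 30]: Negative (power = 1). [power: 12, channel: 7, band: alpha, freq: 2]: Positive (power = 12). [power: 12, channel: 14, band: beta, freq: 9]: Positive (power = 12). [power: 12, channel: 13, band: gamma, freq: 2]: Positive (power = 12).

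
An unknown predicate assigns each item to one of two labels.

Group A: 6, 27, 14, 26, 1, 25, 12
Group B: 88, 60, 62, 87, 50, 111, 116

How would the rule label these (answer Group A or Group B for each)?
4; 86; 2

Group A, Group B, Group A

The distinguishing property — at most 27 — holds for all the 'Group A' cases and none of the 'Group B' cases.
Group A: 4, since 4 ≤ 27. Group B: 86, since 86 > 27. Group A: 2, since 2 ≤ 27.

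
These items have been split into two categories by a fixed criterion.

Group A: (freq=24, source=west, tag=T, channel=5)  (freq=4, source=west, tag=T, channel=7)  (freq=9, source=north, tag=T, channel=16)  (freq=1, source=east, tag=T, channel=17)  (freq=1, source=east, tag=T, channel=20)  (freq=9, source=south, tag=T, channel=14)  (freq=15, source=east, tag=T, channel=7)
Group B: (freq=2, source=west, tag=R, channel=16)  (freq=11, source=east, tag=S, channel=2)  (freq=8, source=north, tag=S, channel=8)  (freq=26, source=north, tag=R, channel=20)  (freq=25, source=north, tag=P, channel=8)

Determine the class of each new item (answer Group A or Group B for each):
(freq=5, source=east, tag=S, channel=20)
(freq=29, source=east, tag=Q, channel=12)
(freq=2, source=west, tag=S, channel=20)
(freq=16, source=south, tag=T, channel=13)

Group B, Group B, Group B, Group A

All 'Group A' examples share one property — tag is T — and every 'Group B' example lacks it.
(freq=5, source=east, tag=S, channel=20) → tag is S → Group B. (freq=29, source=east, tag=Q, channel=12) → tag is Q → Group B. (freq=2, source=west, tag=S, channel=20) → tag is S → Group B. (freq=16, source=south, tag=T, channel=13) → tag is T → Group A.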